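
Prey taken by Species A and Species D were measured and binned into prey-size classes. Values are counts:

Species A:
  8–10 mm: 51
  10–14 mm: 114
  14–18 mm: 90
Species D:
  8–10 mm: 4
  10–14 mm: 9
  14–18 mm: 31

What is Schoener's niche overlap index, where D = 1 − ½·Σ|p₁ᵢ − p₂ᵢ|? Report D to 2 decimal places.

Proportions for Species A (n=255): 51/255=0.2000, 114/255=0.4471, 90/255=0.3529
Proportions for Species D (n=44): 4/44=0.0909, 9/44=0.2045, 31/44=0.7045
Σ|p₁ᵢ − p₂ᵢ| = 0.1091 + 0.2426 + 0.3516 = 0.7033
D = 1 − ½ × 0.7033 = 1 − 0.35165 = 0.64835

0.65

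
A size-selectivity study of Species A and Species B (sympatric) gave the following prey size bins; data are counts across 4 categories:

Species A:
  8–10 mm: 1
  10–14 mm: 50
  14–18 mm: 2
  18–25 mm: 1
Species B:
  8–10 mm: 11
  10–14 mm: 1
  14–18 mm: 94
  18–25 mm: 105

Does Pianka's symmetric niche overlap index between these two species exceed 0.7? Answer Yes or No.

Proportions for Species A (n=54): 1/54=0.0185, 50/54=0.9259, 2/54=0.0370, 1/54=0.0185
Proportions for Species B (n=211): 11/211=0.0521, 1/211=0.0047, 94/211=0.4455, 105/211=0.4976
Σ p₁ᵢp₂ᵢ = 0.000964 + 0.004352 + 0.016484 + 0.009206 = 0.031006
Σp_1ᵢ² = 0.0185² + 0.9259² + 0.0370² + 0.0185² = 0.000342 + 0.857291 + 0.001369 + 0.000342 = 0.859344
Σp_2ᵢ² = 0.0521² + 0.0047² + 0.4455² + 0.4976² = 0.002714 + 0.000022 + 0.198470 + 0.247606 = 0.448812
O = 0.031006 / √(0.859344 × 0.448812) = 0.031006 / 0.6210345 = 0.0499
O = 0.0499 < 0.7 → No.

No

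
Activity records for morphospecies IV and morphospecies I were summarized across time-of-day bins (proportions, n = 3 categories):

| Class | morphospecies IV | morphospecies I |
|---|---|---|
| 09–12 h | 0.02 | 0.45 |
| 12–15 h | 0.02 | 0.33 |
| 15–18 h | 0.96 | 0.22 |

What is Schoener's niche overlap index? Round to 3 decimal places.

Σ|p₁ᵢ − p₂ᵢ| = 0.43 + 0.31 + 0.74 = 1.48
D = 1 − ½ × 1.48 = 1 − 0.740 = 0.26000

0.260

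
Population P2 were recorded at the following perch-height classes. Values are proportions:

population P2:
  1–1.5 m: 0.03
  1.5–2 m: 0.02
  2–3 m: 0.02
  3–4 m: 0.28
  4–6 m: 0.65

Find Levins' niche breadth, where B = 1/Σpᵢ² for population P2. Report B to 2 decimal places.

1.99

Σpᵢ² = 0.03² + 0.02² + 0.02² + 0.28² + 0.65² = 0.0009 + 0.0004 + 0.0004 + 0.0784 + 0.4225 = 0.5026
B = 1 / 0.5026 = 1.9897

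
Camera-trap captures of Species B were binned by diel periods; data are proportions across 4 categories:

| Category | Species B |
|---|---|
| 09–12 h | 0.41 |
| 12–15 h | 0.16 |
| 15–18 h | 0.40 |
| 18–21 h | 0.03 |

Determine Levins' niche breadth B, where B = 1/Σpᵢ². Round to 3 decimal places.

2.820

Σpᵢ² = 0.41² + 0.16² + 0.40² + 0.03² = 0.1681 + 0.0256 + 0.1600 + 0.0009 = 0.3546
B = 1 / 0.3546 = 2.82008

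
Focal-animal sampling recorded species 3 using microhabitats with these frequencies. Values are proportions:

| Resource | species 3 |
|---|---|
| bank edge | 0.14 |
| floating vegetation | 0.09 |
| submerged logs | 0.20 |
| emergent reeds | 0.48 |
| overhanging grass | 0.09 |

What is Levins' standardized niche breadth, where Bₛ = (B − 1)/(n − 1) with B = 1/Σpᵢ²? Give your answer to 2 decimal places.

Σpᵢ² = 0.14² + 0.09² + 0.20² + 0.48² + 0.09² = 0.0196 + 0.0081 + 0.0400 + 0.2304 + 0.0081 = 0.3062
B = 1 / 0.3062 = 3.2658
Bₛ = (B − 1)/(n − 1) = (3.2658 − 1)/(5 − 1) = 2.2658/4 = 0.5665

0.57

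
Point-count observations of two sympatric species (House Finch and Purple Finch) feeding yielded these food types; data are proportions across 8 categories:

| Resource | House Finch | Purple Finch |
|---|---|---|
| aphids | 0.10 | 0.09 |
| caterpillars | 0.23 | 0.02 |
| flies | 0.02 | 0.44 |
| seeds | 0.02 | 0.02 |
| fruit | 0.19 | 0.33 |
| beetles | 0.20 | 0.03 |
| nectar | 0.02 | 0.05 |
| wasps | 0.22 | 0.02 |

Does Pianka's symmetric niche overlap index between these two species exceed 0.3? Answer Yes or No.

Yes

Σ p₁ᵢp₂ᵢ = 0.0090 + 0.0046 + 0.0088 + 0.0004 + 0.0627 + 0.0060 + 0.0010 + 0.0044 = 0.0969
Σp_1ᵢ² = 0.10² + 0.23² + 0.02² + 0.02² + 0.19² + 0.20² + 0.02² + 0.22² = 0.0100 + 0.0529 + 0.0004 + 0.0004 + 0.0361 + 0.0400 + 0.0004 + 0.0484 = 0.1886
Σp_2ᵢ² = 0.09² + 0.02² + 0.44² + 0.02² + 0.33² + 0.03² + 0.05² + 0.02² = 0.0081 + 0.0004 + 0.1936 + 0.0004 + 0.1089 + 0.0009 + 0.0025 + 0.0004 = 0.3152
O = 0.0969 / √(0.1886 × 0.3152) = 0.0969 / 0.24382 = 0.3974
O = 0.3974 > 0.3 → Yes.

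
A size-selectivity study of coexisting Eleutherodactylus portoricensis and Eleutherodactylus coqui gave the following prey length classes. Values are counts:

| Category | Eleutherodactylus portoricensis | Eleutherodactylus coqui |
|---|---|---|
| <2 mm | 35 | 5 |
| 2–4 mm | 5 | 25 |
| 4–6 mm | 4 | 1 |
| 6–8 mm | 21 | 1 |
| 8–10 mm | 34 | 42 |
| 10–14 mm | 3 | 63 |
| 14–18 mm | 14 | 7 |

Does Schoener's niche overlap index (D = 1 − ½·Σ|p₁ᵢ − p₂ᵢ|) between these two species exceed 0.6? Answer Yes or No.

No

Proportions for Eleutherodactylus portoricensis (n=116): 35/116=0.3017, 5/116=0.0431, 4/116=0.0345, 21/116=0.1810, 34/116=0.2931, 3/116=0.0259, 14/116=0.1207
Proportions for Eleutherodactylus coqui (n=144): 5/144=0.0347, 25/144=0.1736, 1/144=0.0069, 1/144=0.0069, 42/144=0.2917, 63/144=0.4375, 7/144=0.0486
Σ|p₁ᵢ − p₂ᵢ| = 0.2670 + 0.1305 + 0.0276 + 0.1741 + 0.0014 + 0.4116 + 0.0721 = 1.0843
D = 1 − ½ × 1.0843 = 1 − 0.54215 = 0.45785
D = 0.45785 < 0.6 → No.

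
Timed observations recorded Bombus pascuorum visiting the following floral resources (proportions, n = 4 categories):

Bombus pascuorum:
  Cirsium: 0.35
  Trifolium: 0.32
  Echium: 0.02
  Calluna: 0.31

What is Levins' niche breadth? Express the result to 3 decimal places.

3.111

Σpᵢ² = 0.35² + 0.32² + 0.02² + 0.31² = 0.1225 + 0.1024 + 0.0004 + 0.0961 = 0.3214
B = 1 / 0.3214 = 3.11139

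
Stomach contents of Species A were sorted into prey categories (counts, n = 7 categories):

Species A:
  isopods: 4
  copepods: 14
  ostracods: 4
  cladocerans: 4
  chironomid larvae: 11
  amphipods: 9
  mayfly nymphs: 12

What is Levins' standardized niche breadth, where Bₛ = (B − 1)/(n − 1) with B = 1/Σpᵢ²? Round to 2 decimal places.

Proportions for Species A (n=58): 4/58=0.0690, 14/58=0.2414, 4/58=0.0690, 4/58=0.0690, 11/58=0.1897, 9/58=0.1552, 12/58=0.2069
Σpᵢ² = 0.0690² + 0.2414² + 0.0690² + 0.0690² + 0.1897² + 0.1552² + 0.2069² = 0.004761 + 0.058274 + 0.004761 + 0.004761 + 0.035986 + 0.024087 + 0.042808 = 0.175438
B = 1 / 0.175438 = 5.7000
Bₛ = (B − 1)/(n − 1) = (5.7000 − 1)/(7 − 1) = 4.7000/6 = 0.7833

0.78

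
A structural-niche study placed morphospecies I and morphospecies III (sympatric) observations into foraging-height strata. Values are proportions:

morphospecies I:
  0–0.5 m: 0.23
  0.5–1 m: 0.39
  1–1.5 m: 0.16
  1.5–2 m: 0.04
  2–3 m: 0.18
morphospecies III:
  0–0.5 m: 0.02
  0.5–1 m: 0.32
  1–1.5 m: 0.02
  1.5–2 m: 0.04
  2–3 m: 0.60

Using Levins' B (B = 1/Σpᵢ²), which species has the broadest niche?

morphospecies I

Σp_Iᵢ² = 0.23² + 0.39² + 0.16² + 0.04² + 0.18² = 0.0529 + 0.1521 + 0.0256 + 0.0016 + 0.0324 = 0.2646
B_I = 1 / 0.2646 = 3.7793
Σp_IIIᵢ² = 0.02² + 0.32² + 0.02² + 0.04² + 0.60² = 0.0004 + 0.1024 + 0.0004 + 0.0016 + 0.3600 = 0.4648
B_III = 1 / 0.4648 = 2.1515
Highest B → broadest niche (most generalist): morphospecies I (B = 3.78).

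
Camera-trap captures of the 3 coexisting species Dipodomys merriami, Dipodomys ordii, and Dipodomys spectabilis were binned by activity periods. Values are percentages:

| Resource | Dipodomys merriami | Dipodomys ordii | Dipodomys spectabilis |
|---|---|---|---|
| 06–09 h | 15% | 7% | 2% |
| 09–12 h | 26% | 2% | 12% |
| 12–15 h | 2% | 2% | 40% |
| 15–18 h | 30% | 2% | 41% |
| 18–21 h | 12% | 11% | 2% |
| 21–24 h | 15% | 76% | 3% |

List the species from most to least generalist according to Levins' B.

Dipodomys merriami > Dipodomys spectabilis > Dipodomys ordii

Convert percentages to proportions (divide by 100).
Σp_merrᵢ² = 0.15² + 0.26² + 0.02² + 0.30² + 0.12² + 0.15² = 0.0225 + 0.0676 + 0.0004 + 0.0900 + 0.0144 + 0.0225 = 0.2174
B_merr = 1 / 0.2174 = 4.5998
Σp_ordiᵢ² = 0.07² + 0.02² + 0.02² + 0.02² + 0.11² + 0.76² = 0.0049 + 0.0004 + 0.0004 + 0.0004 + 0.0121 + 0.5776 = 0.5958
B_ordi = 1 / 0.5958 = 1.6784
Σp_specᵢ² = 0.02² + 0.12² + 0.40² + 0.41² + 0.02² + 0.03² = 0.0004 + 0.0144 + 0.1600 + 0.1681 + 0.0004 + 0.0009 = 0.3442
B_spec = 1 / 0.3442 = 2.9053
Ranking by B (broadest → narrowest): Dipodomys merriami (4.60) > Dipodomys spectabilis (2.91) > Dipodomys ordii (1.68)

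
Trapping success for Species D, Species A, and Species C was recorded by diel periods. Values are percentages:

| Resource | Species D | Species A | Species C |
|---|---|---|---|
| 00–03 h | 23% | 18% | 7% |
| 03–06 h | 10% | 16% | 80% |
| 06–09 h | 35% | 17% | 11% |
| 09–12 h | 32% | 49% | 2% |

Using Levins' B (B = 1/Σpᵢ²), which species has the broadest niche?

Species D

Convert percentages to proportions (divide by 100).
Σp_Dᵢ² = 0.23² + 0.10² + 0.35² + 0.32² = 0.0529 + 0.0100 + 0.1225 + 0.1024 = 0.2878
B_D = 1 / 0.2878 = 3.4746
Σp_Aᵢ² = 0.18² + 0.16² + 0.17² + 0.49² = 0.0324 + 0.0256 + 0.0289 + 0.2401 = 0.3270
B_A = 1 / 0.3270 = 3.0581
Σp_Cᵢ² = 0.07² + 0.80² + 0.11² + 0.02² = 0.0049 + 0.6400 + 0.0121 + 0.0004 = 0.6574
B_C = 1 / 0.6574 = 1.5211
Highest B → broadest niche (most generalist): Species D (B = 3.47).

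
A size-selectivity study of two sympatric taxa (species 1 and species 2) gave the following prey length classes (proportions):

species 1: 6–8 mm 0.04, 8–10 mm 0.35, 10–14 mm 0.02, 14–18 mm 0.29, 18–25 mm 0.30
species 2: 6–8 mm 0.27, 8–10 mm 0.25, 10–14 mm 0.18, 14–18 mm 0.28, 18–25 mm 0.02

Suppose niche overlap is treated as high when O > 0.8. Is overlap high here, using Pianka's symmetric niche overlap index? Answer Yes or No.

No

Σ p₁ᵢp₂ᵢ = 0.0108 + 0.0875 + 0.0036 + 0.0812 + 0.0060 = 0.1891
Σp_1ᵢ² = 0.04² + 0.35² + 0.02² + 0.29² + 0.30² = 0.0016 + 0.1225 + 0.0004 + 0.0841 + 0.0900 = 0.2986
Σp_2ᵢ² = 0.27² + 0.25² + 0.18² + 0.28² + 0.02² = 0.0729 + 0.0625 + 0.0324 + 0.0784 + 0.0004 = 0.2466
O = 0.1891 / √(0.2986 × 0.2466) = 0.1891 / 0.27136 = 0.6969
O = 0.6969 < 0.8 → No.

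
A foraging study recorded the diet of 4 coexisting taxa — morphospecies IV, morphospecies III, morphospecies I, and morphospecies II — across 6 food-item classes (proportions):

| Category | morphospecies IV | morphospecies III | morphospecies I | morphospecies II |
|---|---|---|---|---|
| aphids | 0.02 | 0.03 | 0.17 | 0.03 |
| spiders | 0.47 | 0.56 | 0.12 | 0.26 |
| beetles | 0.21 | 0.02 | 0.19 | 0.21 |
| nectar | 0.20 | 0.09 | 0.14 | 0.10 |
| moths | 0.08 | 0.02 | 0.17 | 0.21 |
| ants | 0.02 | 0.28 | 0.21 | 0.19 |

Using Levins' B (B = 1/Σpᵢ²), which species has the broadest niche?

morphospecies I

Σp_IVᵢ² = 0.02² + 0.47² + 0.21² + 0.20² + 0.08² + 0.02² = 0.0004 + 0.2209 + 0.0441 + 0.0400 + 0.0064 + 0.0004 = 0.3122
B_IV = 1 / 0.3122 = 3.2031
Σp_IIIᵢ² = 0.03² + 0.56² + 0.02² + 0.09² + 0.02² + 0.28² = 0.0009 + 0.3136 + 0.0004 + 0.0081 + 0.0004 + 0.0784 = 0.4018
B_III = 1 / 0.4018 = 2.4888
Σp_Iᵢ² = 0.17² + 0.12² + 0.19² + 0.14² + 0.17² + 0.21² = 0.0289 + 0.0144 + 0.0361 + 0.0196 + 0.0289 + 0.0441 = 0.1720
B_I = 1 / 0.1720 = 5.8140
Σp_IIᵢ² = 0.03² + 0.26² + 0.21² + 0.10² + 0.21² + 0.19² = 0.0009 + 0.0676 + 0.0441 + 0.0100 + 0.0441 + 0.0361 = 0.2028
B_II = 1 / 0.2028 = 4.9310
Highest B → broadest niche (most generalist): morphospecies I (B = 5.81).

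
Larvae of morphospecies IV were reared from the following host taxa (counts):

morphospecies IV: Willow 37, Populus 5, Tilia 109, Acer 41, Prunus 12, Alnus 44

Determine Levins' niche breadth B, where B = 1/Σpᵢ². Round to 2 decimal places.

Proportions for morphospecies IV (n=248): 37/248=0.1492, 5/248=0.0202, 109/248=0.4395, 41/248=0.1653, 12/248=0.0484, 44/248=0.1774
Σpᵢ² = 0.1492² + 0.0202² + 0.4395² + 0.1653² + 0.0484² + 0.1774² = 0.022261 + 0.000408 + 0.193160 + 0.027324 + 0.002343 + 0.031471 = 0.276967
B = 1 / 0.276967 = 3.6105

3.61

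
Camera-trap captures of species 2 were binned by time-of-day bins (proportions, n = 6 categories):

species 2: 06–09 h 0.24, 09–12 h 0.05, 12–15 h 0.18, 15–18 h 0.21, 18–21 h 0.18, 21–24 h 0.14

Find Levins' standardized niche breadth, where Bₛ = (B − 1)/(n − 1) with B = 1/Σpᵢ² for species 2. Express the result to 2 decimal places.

0.86

Σpᵢ² = 0.24² + 0.05² + 0.18² + 0.21² + 0.18² + 0.14² = 0.0576 + 0.0025 + 0.0324 + 0.0441 + 0.0324 + 0.0196 = 0.1886
B = 1 / 0.1886 = 5.3022
Bₛ = (B − 1)/(n − 1) = (5.3022 − 1)/(6 − 1) = 4.3022/5 = 0.8604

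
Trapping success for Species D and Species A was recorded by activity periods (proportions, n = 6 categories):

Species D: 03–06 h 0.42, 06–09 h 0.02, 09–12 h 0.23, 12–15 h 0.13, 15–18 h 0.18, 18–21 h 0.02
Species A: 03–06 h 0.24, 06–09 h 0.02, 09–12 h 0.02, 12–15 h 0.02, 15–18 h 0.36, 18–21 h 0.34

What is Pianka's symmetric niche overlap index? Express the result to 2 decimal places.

0.62

Σ p₁ᵢp₂ᵢ = 0.1008 + 0.0004 + 0.0046 + 0.0026 + 0.0648 + 0.0068 = 0.1800
Σp_1ᵢ² = 0.42² + 0.02² + 0.23² + 0.13² + 0.18² + 0.02² = 0.1764 + 0.0004 + 0.0529 + 0.0169 + 0.0324 + 0.0004 = 0.2794
Σp_2ᵢ² = 0.24² + 0.02² + 0.02² + 0.02² + 0.36² + 0.34² = 0.0576 + 0.0004 + 0.0004 + 0.0004 + 0.1296 + 0.1156 = 0.3040
O = 0.1800 / √(0.2794 × 0.3040) = 0.1800 / 0.29144 = 0.6176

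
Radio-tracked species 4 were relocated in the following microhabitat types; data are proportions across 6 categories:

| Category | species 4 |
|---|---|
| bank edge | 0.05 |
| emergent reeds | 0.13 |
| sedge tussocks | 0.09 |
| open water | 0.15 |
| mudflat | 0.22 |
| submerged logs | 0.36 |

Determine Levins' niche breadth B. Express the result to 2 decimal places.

Σpᵢ² = 0.05² + 0.13² + 0.09² + 0.15² + 0.22² + 0.36² = 0.0025 + 0.0169 + 0.0081 + 0.0225 + 0.0484 + 0.1296 = 0.2280
B = 1 / 0.2280 = 4.3860

4.39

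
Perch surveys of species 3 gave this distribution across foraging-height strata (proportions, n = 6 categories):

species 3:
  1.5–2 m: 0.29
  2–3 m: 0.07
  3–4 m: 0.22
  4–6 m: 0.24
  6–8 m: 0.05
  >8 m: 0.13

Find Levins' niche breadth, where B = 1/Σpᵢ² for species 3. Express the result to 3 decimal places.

Σpᵢ² = 0.29² + 0.07² + 0.22² + 0.24² + 0.05² + 0.13² = 0.0841 + 0.0049 + 0.0484 + 0.0576 + 0.0025 + 0.0169 = 0.2144
B = 1 / 0.2144 = 4.66418

4.664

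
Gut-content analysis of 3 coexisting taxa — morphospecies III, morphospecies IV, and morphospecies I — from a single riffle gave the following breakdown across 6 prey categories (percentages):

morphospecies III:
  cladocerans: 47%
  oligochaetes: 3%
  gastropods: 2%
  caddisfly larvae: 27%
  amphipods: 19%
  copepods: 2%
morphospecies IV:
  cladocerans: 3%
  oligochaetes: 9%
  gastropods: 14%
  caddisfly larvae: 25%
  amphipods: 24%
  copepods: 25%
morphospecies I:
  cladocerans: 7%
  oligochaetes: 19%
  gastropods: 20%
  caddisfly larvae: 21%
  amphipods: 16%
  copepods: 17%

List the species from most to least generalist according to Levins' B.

Convert percentages to proportions (divide by 100).
Σp_IIIᵢ² = 0.47² + 0.03² + 0.02² + 0.27² + 0.19² + 0.02² = 0.2209 + 0.0009 + 0.0004 + 0.0729 + 0.0361 + 0.0004 = 0.3316
B_III = 1 / 0.3316 = 3.0157
Σp_IVᵢ² = 0.03² + 0.09² + 0.14² + 0.25² + 0.24² + 0.25² = 0.0009 + 0.0081 + 0.0196 + 0.0625 + 0.0576 + 0.0625 = 0.2112
B_IV = 1 / 0.2112 = 4.7348
Σp_Iᵢ² = 0.07² + 0.19² + 0.20² + 0.21² + 0.16² + 0.17² = 0.0049 + 0.0361 + 0.0400 + 0.0441 + 0.0256 + 0.0289 = 0.1796
B_I = 1 / 0.1796 = 5.5679
Ranking by B (broadest → narrowest): morphospecies I (5.57) > morphospecies IV (4.73) > morphospecies III (3.02)

morphospecies I > morphospecies IV > morphospecies III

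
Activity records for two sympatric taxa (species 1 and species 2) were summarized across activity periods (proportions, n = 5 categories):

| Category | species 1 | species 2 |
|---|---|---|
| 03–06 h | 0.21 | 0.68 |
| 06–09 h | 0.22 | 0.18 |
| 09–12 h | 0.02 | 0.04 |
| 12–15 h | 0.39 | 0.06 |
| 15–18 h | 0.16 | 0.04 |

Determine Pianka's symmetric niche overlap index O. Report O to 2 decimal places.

0.58

Σ p₁ᵢp₂ᵢ = 0.1428 + 0.0396 + 0.0008 + 0.0234 + 0.0064 = 0.2130
Σp_1ᵢ² = 0.21² + 0.22² + 0.02² + 0.39² + 0.16² = 0.0441 + 0.0484 + 0.0004 + 0.1521 + 0.0256 = 0.2706
Σp_2ᵢ² = 0.68² + 0.18² + 0.04² + 0.06² + 0.04² = 0.4624 + 0.0324 + 0.0016 + 0.0036 + 0.0016 = 0.5016
O = 0.2130 / √(0.2706 × 0.5016) = 0.2130 / 0.36842 = 0.5781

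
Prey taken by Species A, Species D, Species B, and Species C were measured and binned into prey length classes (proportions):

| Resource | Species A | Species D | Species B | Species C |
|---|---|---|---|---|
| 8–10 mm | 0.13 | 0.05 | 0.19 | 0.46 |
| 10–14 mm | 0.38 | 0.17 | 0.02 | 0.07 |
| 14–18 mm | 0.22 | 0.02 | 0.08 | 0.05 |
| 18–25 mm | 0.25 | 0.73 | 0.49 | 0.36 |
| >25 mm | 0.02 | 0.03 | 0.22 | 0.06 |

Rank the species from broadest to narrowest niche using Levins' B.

Species A > Species B > Species C > Species D

Σp_Aᵢ² = 0.13² + 0.38² + 0.22² + 0.25² + 0.02² = 0.0169 + 0.1444 + 0.0484 + 0.0625 + 0.0004 = 0.2726
B_A = 1 / 0.2726 = 3.6684
Σp_Dᵢ² = 0.05² + 0.17² + 0.02² + 0.73² + 0.03² = 0.0025 + 0.0289 + 0.0004 + 0.5329 + 0.0009 = 0.5656
B_D = 1 / 0.5656 = 1.7680
Σp_Bᵢ² = 0.19² + 0.02² + 0.08² + 0.49² + 0.22² = 0.0361 + 0.0004 + 0.0064 + 0.2401 + 0.0484 = 0.3314
B_B = 1 / 0.3314 = 3.0175
Σp_Cᵢ² = 0.46² + 0.07² + 0.05² + 0.36² + 0.06² = 0.2116 + 0.0049 + 0.0025 + 0.1296 + 0.0036 = 0.3522
B_C = 1 / 0.3522 = 2.8393
Ranking by B (broadest → narrowest): Species A (3.67) > Species B (3.02) > Species C (2.84) > Species D (1.77)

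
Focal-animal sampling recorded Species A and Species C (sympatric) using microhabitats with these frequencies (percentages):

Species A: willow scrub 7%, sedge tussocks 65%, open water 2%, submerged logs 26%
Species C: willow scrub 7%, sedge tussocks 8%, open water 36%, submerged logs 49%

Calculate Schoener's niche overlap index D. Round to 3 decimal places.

0.430

Convert percentages to proportions (divide by 100).
Σ|p₁ᵢ − p₂ᵢ| = 0.00 + 0.57 + 0.34 + 0.23 = 1.14
D = 1 − ½ × 1.14 = 1 − 0.570 = 0.43000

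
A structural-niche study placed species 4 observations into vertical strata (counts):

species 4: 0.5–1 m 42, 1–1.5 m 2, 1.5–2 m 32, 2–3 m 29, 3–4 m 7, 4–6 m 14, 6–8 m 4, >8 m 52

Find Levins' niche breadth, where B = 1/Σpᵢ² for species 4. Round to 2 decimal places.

Proportions for species 4 (n=182): 42/182=0.2308, 2/182=0.0110, 32/182=0.1758, 29/182=0.1593, 7/182=0.0385, 14/182=0.0769, 4/182=0.0220, 52/182=0.2857
Σpᵢ² = 0.2308² + 0.0110² + 0.1758² + 0.1593² + 0.0385² + 0.0769² + 0.0220² + 0.2857² = 0.053269 + 0.000121 + 0.030906 + 0.025376 + 0.001482 + 0.005914 + 0.000484 + 0.081624 = 0.199176
B = 1 / 0.199176 = 5.0207

5.02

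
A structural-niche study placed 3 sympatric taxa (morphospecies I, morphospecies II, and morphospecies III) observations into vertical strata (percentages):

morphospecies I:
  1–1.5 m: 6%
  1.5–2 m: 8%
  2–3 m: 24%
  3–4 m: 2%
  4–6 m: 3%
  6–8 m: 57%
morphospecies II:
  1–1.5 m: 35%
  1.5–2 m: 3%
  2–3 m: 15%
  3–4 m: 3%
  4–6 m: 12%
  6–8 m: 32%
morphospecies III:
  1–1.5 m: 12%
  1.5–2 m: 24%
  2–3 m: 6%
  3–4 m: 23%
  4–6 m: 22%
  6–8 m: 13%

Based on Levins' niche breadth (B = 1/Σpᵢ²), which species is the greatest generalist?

morphospecies III

Convert percentages to proportions (divide by 100).
Σp_Iᵢ² = 0.06² + 0.08² + 0.24² + 0.02² + 0.03² + 0.57² = 0.0036 + 0.0064 + 0.0576 + 0.0004 + 0.0009 + 0.3249 = 0.3938
B_I = 1 / 0.3938 = 2.5394
Σp_IIᵢ² = 0.35² + 0.03² + 0.15² + 0.03² + 0.12² + 0.32² = 0.1225 + 0.0009 + 0.0225 + 0.0009 + 0.0144 + 0.1024 = 0.2636
B_II = 1 / 0.2636 = 3.7936
Σp_IIIᵢ² = 0.12² + 0.24² + 0.06² + 0.23² + 0.22² + 0.13² = 0.0144 + 0.0576 + 0.0036 + 0.0529 + 0.0484 + 0.0169 = 0.1938
B_III = 1 / 0.1938 = 5.1600
Highest B → broadest niche (most generalist): morphospecies III (B = 5.16).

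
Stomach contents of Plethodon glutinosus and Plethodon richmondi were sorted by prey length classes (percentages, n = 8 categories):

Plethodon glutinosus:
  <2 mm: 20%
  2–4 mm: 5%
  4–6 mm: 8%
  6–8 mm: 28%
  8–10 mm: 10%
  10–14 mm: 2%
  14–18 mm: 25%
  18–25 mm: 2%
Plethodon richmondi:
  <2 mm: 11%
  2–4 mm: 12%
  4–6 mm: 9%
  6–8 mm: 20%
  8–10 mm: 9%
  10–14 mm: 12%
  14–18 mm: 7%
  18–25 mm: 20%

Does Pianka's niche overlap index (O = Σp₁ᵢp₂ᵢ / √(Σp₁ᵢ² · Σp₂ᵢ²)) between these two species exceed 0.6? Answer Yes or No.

Convert percentages to proportions (divide by 100).
Σ p₁ᵢp₂ᵢ = 0.0220 + 0.0060 + 0.0072 + 0.0560 + 0.0090 + 0.0024 + 0.0175 + 0.0040 = 0.1241
Σp_1ᵢ² = 0.20² + 0.05² + 0.08² + 0.28² + 0.10² + 0.02² + 0.25² + 0.02² = 0.0400 + 0.0025 + 0.0064 + 0.0784 + 0.0100 + 0.0004 + 0.0625 + 0.0004 = 0.2006
Σp_2ᵢ² = 0.11² + 0.12² + 0.09² + 0.20² + 0.09² + 0.12² + 0.07² + 0.20² = 0.0121 + 0.0144 + 0.0081 + 0.0400 + 0.0081 + 0.0144 + 0.0049 + 0.0400 = 0.1420
O = 0.1241 / √(0.2006 × 0.1420) = 0.1241 / 0.16878 = 0.7353
O = 0.7353 > 0.6 → Yes.

Yes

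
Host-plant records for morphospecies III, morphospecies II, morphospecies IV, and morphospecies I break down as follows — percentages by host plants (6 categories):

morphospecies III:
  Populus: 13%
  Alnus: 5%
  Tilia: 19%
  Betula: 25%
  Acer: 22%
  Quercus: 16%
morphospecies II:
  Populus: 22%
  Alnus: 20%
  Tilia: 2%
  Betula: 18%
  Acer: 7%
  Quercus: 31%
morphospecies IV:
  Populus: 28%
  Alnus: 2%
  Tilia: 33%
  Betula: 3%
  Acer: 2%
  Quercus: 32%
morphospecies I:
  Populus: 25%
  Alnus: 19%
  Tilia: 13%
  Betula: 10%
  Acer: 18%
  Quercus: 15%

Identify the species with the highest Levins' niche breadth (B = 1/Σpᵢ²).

morphospecies I

Convert percentages to proportions (divide by 100).
Σp_IIIᵢ² = 0.13² + 0.05² + 0.19² + 0.25² + 0.22² + 0.16² = 0.0169 + 0.0025 + 0.0361 + 0.0625 + 0.0484 + 0.0256 = 0.1920
B_III = 1 / 0.1920 = 5.2083
Σp_IIᵢ² = 0.22² + 0.20² + 0.02² + 0.18² + 0.07² + 0.31² = 0.0484 + 0.0400 + 0.0004 + 0.0324 + 0.0049 + 0.0961 = 0.2222
B_II = 1 / 0.2222 = 4.5005
Σp_IVᵢ² = 0.28² + 0.02² + 0.33² + 0.03² + 0.02² + 0.32² = 0.0784 + 0.0004 + 0.1089 + 0.0009 + 0.0004 + 0.1024 = 0.2914
B_IV = 1 / 0.2914 = 3.4317
Σp_Iᵢ² = 0.25² + 0.19² + 0.13² + 0.10² + 0.18² + 0.15² = 0.0625 + 0.0361 + 0.0169 + 0.0100 + 0.0324 + 0.0225 = 0.1804
B_I = 1 / 0.1804 = 5.5432
Highest B → broadest niche (most generalist): morphospecies I (B = 5.54).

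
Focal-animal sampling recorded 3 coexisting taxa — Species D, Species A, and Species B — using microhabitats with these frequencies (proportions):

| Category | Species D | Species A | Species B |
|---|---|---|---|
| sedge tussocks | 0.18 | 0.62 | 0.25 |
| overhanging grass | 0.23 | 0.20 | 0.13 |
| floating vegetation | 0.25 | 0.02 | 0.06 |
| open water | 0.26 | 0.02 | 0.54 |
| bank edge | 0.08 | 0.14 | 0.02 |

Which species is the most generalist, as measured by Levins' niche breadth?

Σp_Dᵢ² = 0.18² + 0.23² + 0.25² + 0.26² + 0.08² = 0.0324 + 0.0529 + 0.0625 + 0.0676 + 0.0064 = 0.2218
B_D = 1 / 0.2218 = 4.5086
Σp_Aᵢ² = 0.62² + 0.20² + 0.02² + 0.02² + 0.14² = 0.3844 + 0.0400 + 0.0004 + 0.0004 + 0.0196 = 0.4448
B_A = 1 / 0.4448 = 2.2482
Σp_Bᵢ² = 0.25² + 0.13² + 0.06² + 0.54² + 0.02² = 0.0625 + 0.0169 + 0.0036 + 0.2916 + 0.0004 = 0.3750
B_B = 1 / 0.3750 = 2.6667
Highest B → broadest niche (most generalist): Species D (B = 4.51).

Species D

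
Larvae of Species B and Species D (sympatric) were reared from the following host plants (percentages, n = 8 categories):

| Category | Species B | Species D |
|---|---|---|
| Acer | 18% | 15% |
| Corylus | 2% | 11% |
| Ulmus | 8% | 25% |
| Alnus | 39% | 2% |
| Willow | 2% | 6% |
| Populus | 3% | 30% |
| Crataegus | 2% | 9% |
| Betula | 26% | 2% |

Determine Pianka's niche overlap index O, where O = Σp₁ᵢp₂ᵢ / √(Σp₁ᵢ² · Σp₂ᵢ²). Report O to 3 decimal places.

0.325

Convert percentages to proportions (divide by 100).
Σ p₁ᵢp₂ᵢ = 0.0270 + 0.0022 + 0.0200 + 0.0078 + 0.0012 + 0.0090 + 0.0018 + 0.0052 = 0.0742
Σp_1ᵢ² = 0.18² + 0.02² + 0.08² + 0.39² + 0.02² + 0.03² + 0.02² + 0.26² = 0.0324 + 0.0004 + 0.0064 + 0.1521 + 0.0004 + 0.0009 + 0.0004 + 0.0676 = 0.2606
Σp_2ᵢ² = 0.15² + 0.11² + 0.25² + 0.02² + 0.06² + 0.30² + 0.09² + 0.02² = 0.0225 + 0.0121 + 0.0625 + 0.0004 + 0.0036 + 0.0900 + 0.0081 + 0.0004 = 0.1996
O = 0.0742 / √(0.2606 × 0.1996) = 0.0742 / 0.228070 = 0.32534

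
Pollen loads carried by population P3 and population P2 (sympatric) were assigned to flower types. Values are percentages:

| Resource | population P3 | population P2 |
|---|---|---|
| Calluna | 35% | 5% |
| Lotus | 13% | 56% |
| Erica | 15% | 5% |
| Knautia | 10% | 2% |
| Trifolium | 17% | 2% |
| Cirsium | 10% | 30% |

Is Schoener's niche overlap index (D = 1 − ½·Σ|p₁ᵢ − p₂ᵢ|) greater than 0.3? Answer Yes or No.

Convert percentages to proportions (divide by 100).
Σ|p₁ᵢ − p₂ᵢ| = 0.30 + 0.43 + 0.10 + 0.08 + 0.15 + 0.20 = 1.26
D = 1 − ½ × 1.26 = 1 − 0.630 = 0.3700
D = 0.3700 > 0.3 → Yes.

Yes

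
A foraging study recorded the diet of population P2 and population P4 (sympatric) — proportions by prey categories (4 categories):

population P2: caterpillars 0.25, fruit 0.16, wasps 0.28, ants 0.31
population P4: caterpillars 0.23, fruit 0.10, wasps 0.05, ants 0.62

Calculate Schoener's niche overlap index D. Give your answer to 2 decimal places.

Σ|p₁ᵢ − p₂ᵢ| = 0.02 + 0.06 + 0.23 + 0.31 = 0.62
D = 1 − ½ × 0.62 = 1 − 0.310 = 0.6900

0.69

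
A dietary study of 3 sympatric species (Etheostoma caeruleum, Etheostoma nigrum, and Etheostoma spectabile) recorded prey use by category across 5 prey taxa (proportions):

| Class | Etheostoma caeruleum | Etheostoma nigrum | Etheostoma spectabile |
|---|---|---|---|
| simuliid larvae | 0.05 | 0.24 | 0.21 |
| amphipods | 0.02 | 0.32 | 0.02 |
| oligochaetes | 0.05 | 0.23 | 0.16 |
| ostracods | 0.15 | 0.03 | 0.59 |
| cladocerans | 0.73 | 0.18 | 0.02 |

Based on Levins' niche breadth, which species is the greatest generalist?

Etheostoma nigrum

Σp_caerᵢ² = 0.05² + 0.02² + 0.05² + 0.15² + 0.73² = 0.0025 + 0.0004 + 0.0025 + 0.0225 + 0.5329 = 0.5608
B_caer = 1 / 0.5608 = 1.7832
Σp_nigrᵢ² = 0.24² + 0.32² + 0.23² + 0.03² + 0.18² = 0.0576 + 0.1024 + 0.0529 + 0.0009 + 0.0324 = 0.2462
B_nigr = 1 / 0.2462 = 4.0617
Σp_specᵢ² = 0.21² + 0.02² + 0.16² + 0.59² + 0.02² = 0.0441 + 0.0004 + 0.0256 + 0.3481 + 0.0004 = 0.4186
B_spec = 1 / 0.4186 = 2.3889
Highest B → broadest niche (most generalist): Etheostoma nigrum (B = 4.06).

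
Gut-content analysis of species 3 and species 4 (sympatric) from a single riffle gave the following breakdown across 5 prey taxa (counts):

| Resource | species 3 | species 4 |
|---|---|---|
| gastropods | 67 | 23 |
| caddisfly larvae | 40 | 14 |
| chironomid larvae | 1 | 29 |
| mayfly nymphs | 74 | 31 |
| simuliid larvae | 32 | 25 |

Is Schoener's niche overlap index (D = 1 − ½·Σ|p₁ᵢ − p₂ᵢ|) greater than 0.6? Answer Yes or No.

Yes

Proportions for species 3 (n=214): 67/214=0.3131, 40/214=0.1869, 1/214=0.0047, 74/214=0.3458, 32/214=0.1495
Proportions for species 4 (n=122): 23/122=0.1885, 14/122=0.1148, 29/122=0.2377, 31/122=0.2541, 25/122=0.2049
Σ|p₁ᵢ − p₂ᵢ| = 0.1246 + 0.0721 + 0.2330 + 0.0917 + 0.0554 = 0.5768
D = 1 − ½ × 0.5768 = 1 − 0.28840 = 0.71160
D = 0.71160 > 0.6 → Yes.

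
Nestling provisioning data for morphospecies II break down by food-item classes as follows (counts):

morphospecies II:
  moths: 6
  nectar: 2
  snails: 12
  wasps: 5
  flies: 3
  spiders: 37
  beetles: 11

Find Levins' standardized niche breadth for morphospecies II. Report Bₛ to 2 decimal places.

Proportions for morphospecies II (n=76): 6/76=0.0789, 2/76=0.0263, 12/76=0.1579, 5/76=0.0658, 3/76=0.0395, 37/76=0.4868, 11/76=0.1447
Σpᵢ² = 0.0789² + 0.0263² + 0.1579² + 0.0658² + 0.0395² + 0.4868² + 0.1447² = 0.006225 + 0.000692 + 0.024932 + 0.004330 + 0.001560 + 0.236974 + 0.020938 = 0.295651
B = 1 / 0.295651 = 3.3824
Bₛ = (B − 1)/(n − 1) = (3.3824 − 1)/(7 − 1) = 2.3824/6 = 0.3971

0.40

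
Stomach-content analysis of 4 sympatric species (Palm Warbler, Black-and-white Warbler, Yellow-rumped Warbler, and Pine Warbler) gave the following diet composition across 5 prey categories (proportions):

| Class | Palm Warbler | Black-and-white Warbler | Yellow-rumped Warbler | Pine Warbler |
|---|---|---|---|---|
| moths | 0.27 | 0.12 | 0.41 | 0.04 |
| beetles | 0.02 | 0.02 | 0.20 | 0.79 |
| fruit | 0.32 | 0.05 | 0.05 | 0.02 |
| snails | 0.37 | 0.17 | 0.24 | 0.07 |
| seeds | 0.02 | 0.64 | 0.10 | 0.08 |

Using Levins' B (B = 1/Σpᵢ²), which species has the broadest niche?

Yellow-rumped Warbler

Σp_Palmᵢ² = 0.27² + 0.02² + 0.32² + 0.37² + 0.02² = 0.0729 + 0.0004 + 0.1024 + 0.1369 + 0.0004 = 0.3130
B_Palm = 1 / 0.3130 = 3.1949
Σp_Blacᵢ² = 0.12² + 0.02² + 0.05² + 0.17² + 0.64² = 0.0144 + 0.0004 + 0.0025 + 0.0289 + 0.4096 = 0.4558
B_Blac = 1 / 0.4558 = 2.1939
Σp_Yellᵢ² = 0.41² + 0.20² + 0.05² + 0.24² + 0.10² = 0.1681 + 0.0400 + 0.0025 + 0.0576 + 0.0100 = 0.2782
B_Yell = 1 / 0.2782 = 3.5945
Σp_Pineᵢ² = 0.04² + 0.79² + 0.02² + 0.07² + 0.08² = 0.0016 + 0.6241 + 0.0004 + 0.0049 + 0.0064 = 0.6374
B_Pine = 1 / 0.6374 = 1.5689
Highest B → broadest niche (most generalist): Yellow-rumped Warbler (B = 3.59).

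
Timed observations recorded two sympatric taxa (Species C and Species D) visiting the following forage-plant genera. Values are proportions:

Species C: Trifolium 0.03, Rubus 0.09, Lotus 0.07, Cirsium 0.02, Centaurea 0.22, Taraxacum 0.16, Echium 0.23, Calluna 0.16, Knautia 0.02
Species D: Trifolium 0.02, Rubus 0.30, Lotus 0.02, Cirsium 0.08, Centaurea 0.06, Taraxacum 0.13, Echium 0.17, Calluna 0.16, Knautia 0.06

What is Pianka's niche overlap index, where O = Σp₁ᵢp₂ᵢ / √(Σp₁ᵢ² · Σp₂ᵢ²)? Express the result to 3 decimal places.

Σ p₁ᵢp₂ᵢ = 0.0006 + 0.0270 + 0.0014 + 0.0016 + 0.0132 + 0.0208 + 0.0391 + 0.0256 + 0.0012 = 0.1305
Σp_1ᵢ² = 0.03² + 0.09² + 0.07² + 0.02² + 0.22² + 0.16² + 0.23² + 0.16² + 0.02² = 0.0009 + 0.0081 + 0.0049 + 0.0004 + 0.0484 + 0.0256 + 0.0529 + 0.0256 + 0.0004 = 0.1672
Σp_2ᵢ² = 0.02² + 0.30² + 0.02² + 0.08² + 0.06² + 0.13² + 0.17² + 0.16² + 0.06² = 0.0004 + 0.0900 + 0.0004 + 0.0064 + 0.0036 + 0.0169 + 0.0289 + 0.0256 + 0.0036 = 0.1758
O = 0.1305 / √(0.1672 × 0.1758) = 0.1305 / 0.171446 = 0.76117

0.761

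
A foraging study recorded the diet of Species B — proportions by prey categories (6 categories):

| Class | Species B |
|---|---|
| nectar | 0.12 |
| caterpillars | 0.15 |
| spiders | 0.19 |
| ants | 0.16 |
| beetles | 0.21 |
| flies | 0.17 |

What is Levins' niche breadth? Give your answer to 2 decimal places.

Σpᵢ² = 0.12² + 0.15² + 0.19² + 0.16² + 0.21² + 0.17² = 0.0144 + 0.0225 + 0.0361 + 0.0256 + 0.0441 + 0.0289 = 0.1716
B = 1 / 0.1716 = 5.8275

5.83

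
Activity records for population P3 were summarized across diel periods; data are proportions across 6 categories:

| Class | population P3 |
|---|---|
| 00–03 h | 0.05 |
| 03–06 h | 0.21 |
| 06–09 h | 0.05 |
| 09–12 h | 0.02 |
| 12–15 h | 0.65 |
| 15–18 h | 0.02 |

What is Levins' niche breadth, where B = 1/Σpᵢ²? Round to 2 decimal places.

2.12

Σpᵢ² = 0.05² + 0.21² + 0.05² + 0.02² + 0.65² + 0.02² = 0.0025 + 0.0441 + 0.0025 + 0.0004 + 0.4225 + 0.0004 = 0.4724
B = 1 / 0.4724 = 2.1169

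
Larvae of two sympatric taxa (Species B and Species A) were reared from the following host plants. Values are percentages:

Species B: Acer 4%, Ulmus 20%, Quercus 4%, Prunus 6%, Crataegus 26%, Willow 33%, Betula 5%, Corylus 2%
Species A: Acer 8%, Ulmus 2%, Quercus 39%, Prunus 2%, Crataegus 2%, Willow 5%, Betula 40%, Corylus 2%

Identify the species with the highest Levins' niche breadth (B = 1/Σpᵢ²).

Species B

Convert percentages to proportions (divide by 100).
Σp_Bᵢ² = 0.04² + 0.20² + 0.04² + 0.06² + 0.26² + 0.33² + 0.05² + 0.02² = 0.0016 + 0.0400 + 0.0016 + 0.0036 + 0.0676 + 0.1089 + 0.0025 + 0.0004 = 0.2262
B_B = 1 / 0.2262 = 4.4209
Σp_Aᵢ² = 0.08² + 0.02² + 0.39² + 0.02² + 0.02² + 0.05² + 0.40² + 0.02² = 0.0064 + 0.0004 + 0.1521 + 0.0004 + 0.0004 + 0.0025 + 0.1600 + 0.0004 = 0.3226
B_A = 1 / 0.3226 = 3.0998
Highest B → broadest niche (most generalist): Species B (B = 4.42).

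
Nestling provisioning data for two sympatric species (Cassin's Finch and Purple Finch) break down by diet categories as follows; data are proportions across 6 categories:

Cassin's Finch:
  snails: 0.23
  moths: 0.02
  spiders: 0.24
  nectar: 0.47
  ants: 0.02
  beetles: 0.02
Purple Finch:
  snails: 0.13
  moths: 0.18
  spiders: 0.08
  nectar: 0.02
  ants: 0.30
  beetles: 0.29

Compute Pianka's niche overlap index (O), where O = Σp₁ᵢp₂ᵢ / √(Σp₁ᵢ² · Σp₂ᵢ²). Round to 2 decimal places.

0.27

Σ p₁ᵢp₂ᵢ = 0.0299 + 0.0036 + 0.0192 + 0.0094 + 0.0060 + 0.0058 = 0.0739
Σp_1ᵢ² = 0.23² + 0.02² + 0.24² + 0.47² + 0.02² + 0.02² = 0.0529 + 0.0004 + 0.0576 + 0.2209 + 0.0004 + 0.0004 = 0.3326
Σp_2ᵢ² = 0.13² + 0.18² + 0.08² + 0.02² + 0.30² + 0.29² = 0.0169 + 0.0324 + 0.0064 + 0.0004 + 0.0900 + 0.0841 = 0.2302
O = 0.0739 / √(0.3326 × 0.2302) = 0.0739 / 0.27670 = 0.2671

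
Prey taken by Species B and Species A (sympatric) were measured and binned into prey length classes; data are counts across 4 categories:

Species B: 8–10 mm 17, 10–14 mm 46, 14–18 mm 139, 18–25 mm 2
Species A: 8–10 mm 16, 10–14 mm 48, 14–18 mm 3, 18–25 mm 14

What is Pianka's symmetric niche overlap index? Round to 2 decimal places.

Proportions for Species B (n=204): 17/204=0.0833, 46/204=0.2255, 139/204=0.6814, 2/204=0.0098
Proportions for Species A (n=81): 16/81=0.1975, 48/81=0.5926, 3/81=0.0370, 14/81=0.1728
Σ p₁ᵢp₂ᵢ = 0.016452 + 0.133631 + 0.025212 + 0.001693 = 0.176988
Σp_1ᵢ² = 0.0833² + 0.2255² + 0.6814² + 0.0098² = 0.006939 + 0.050850 + 0.464306 + 0.000096 = 0.522191
Σp_2ᵢ² = 0.1975² + 0.5926² + 0.0370² + 0.1728² = 0.039006 + 0.351175 + 0.001369 + 0.029860 = 0.421410
O = 0.176988 / √(0.522191 × 0.421410) = 0.176988 / 0.4691018 = 0.3773

0.38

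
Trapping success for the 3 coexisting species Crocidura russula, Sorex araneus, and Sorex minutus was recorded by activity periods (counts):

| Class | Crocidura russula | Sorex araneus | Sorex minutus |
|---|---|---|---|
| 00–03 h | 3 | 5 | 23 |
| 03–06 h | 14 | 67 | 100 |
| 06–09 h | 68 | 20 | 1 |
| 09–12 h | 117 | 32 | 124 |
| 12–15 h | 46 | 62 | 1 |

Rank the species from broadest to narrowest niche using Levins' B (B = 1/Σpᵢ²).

Sorex araneus > Crocidura russula > Sorex minutus

Proportions for Crocidura russula (n=248): 3/248=0.0121, 14/248=0.0565, 68/248=0.2742, 117/248=0.4718, 46/248=0.1855
Proportions for Sorex araneus (n=186): 5/186=0.0269, 67/186=0.3602, 20/186=0.1075, 32/186=0.1720, 62/186=0.3333
Proportions for Sorex minutus (n=249): 23/249=0.0924, 100/249=0.4016, 1/249=0.0040, 124/249=0.4980, 1/249=0.0040
Σp_russᵢ² = 0.0121² + 0.0565² + 0.2742² + 0.4718² + 0.1855² = 0.000146 + 0.003192 + 0.075186 + 0.222595 + 0.034410 = 0.335529
B_russ = 1 / 0.335529 = 2.9804
Σp_aranᵢ² = 0.0269² + 0.3602² + 0.1075² + 0.1720² + 0.3333² = 0.000724 + 0.129744 + 0.011556 + 0.029584 + 0.111089 = 0.282697
B_aran = 1 / 0.282697 = 3.5374
Σp_minuᵢ² = 0.0924² + 0.4016² + 0.0040² + 0.4980² + 0.0040² = 0.008538 + 0.161283 + 0.000016 + 0.248004 + 0.000016 = 0.417857
B_minu = 1 / 0.417857 = 2.3932
Ranking by B (broadest → narrowest): Sorex araneus (3.54) > Crocidura russula (2.98) > Sorex minutus (2.39)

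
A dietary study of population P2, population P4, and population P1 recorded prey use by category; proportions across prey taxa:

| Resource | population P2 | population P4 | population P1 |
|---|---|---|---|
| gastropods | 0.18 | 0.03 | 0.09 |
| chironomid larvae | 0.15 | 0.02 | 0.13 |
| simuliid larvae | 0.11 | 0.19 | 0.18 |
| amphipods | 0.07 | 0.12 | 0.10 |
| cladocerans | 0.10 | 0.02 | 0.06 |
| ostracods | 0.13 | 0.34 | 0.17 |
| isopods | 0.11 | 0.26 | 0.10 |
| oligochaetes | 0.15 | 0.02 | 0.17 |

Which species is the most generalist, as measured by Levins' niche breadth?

population P2

Σp_P2ᵢ² = 0.18² + 0.15² + 0.11² + 0.07² + 0.10² + 0.13² + 0.11² + 0.15² = 0.0324 + 0.0225 + 0.0121 + 0.0049 + 0.0100 + 0.0169 + 0.0121 + 0.0225 = 0.1334
B_P2 = 1 / 0.1334 = 7.4963
Σp_P4ᵢ² = 0.03² + 0.02² + 0.19² + 0.12² + 0.02² + 0.34² + 0.26² + 0.02² = 0.0009 + 0.0004 + 0.0361 + 0.0144 + 0.0004 + 0.1156 + 0.0676 + 0.0004 = 0.2358
B_P4 = 1 / 0.2358 = 4.2409
Σp_P1ᵢ² = 0.09² + 0.13² + 0.18² + 0.10² + 0.06² + 0.17² + 0.10² + 0.17² = 0.0081 + 0.0169 + 0.0324 + 0.0100 + 0.0036 + 0.0289 + 0.0100 + 0.0289 = 0.1388
B_P1 = 1 / 0.1388 = 7.2046
Highest B → broadest niche (most generalist): population P2 (B = 7.50).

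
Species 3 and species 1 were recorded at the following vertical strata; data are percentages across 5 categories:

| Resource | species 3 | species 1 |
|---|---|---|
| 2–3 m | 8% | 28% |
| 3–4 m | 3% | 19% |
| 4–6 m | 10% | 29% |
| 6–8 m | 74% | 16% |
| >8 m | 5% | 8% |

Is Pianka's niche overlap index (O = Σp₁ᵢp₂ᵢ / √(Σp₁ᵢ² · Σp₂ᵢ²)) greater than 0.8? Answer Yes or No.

Convert percentages to proportions (divide by 100).
Σ p₁ᵢp₂ᵢ = 0.0224 + 0.0057 + 0.0290 + 0.1184 + 0.0040 = 0.1795
Σp_1ᵢ² = 0.08² + 0.03² + 0.10² + 0.74² + 0.05² = 0.0064 + 0.0009 + 0.0100 + 0.5476 + 0.0025 = 0.5674
Σp_2ᵢ² = 0.28² + 0.19² + 0.29² + 0.16² + 0.08² = 0.0784 + 0.0361 + 0.0841 + 0.0256 + 0.0064 = 0.2306
O = 0.1795 / √(0.5674 × 0.2306) = 0.1795 / 0.36172 = 0.4962
O = 0.4962 < 0.8 → No.

No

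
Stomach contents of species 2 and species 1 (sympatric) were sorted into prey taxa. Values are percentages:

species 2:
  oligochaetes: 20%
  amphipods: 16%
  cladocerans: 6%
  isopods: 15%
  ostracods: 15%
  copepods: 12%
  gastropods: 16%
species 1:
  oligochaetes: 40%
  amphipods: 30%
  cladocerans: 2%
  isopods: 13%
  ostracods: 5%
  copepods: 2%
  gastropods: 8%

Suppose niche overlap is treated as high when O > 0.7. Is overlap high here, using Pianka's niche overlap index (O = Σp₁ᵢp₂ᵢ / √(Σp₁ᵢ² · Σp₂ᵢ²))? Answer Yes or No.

Convert percentages to proportions (divide by 100).
Σ p₁ᵢp₂ᵢ = 0.0800 + 0.0480 + 0.0012 + 0.0195 + 0.0075 + 0.0024 + 0.0128 = 0.1714
Σp_1ᵢ² = 0.20² + 0.16² + 0.06² + 0.15² + 0.15² + 0.12² + 0.16² = 0.0400 + 0.0256 + 0.0036 + 0.0225 + 0.0225 + 0.0144 + 0.0256 = 0.1542
Σp_2ᵢ² = 0.40² + 0.30² + 0.02² + 0.13² + 0.05² + 0.02² + 0.08² = 0.1600 + 0.0900 + 0.0004 + 0.0169 + 0.0025 + 0.0004 + 0.0064 = 0.2766
O = 0.1714 / √(0.1542 × 0.2766) = 0.1714 / 0.20652 = 0.8299
O = 0.8299 > 0.7 → Yes.

Yes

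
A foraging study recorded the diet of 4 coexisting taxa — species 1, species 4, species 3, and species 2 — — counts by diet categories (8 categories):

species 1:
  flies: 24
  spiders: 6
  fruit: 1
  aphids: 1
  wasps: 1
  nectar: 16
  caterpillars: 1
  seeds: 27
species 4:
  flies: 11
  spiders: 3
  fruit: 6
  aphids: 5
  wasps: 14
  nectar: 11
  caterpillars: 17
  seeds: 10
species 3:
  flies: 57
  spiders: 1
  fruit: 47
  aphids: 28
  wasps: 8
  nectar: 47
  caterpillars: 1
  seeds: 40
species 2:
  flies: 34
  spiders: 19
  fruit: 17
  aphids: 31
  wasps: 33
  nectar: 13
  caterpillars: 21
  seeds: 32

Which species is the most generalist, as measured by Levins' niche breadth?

species 2

Proportions for species 1 (n=77): 24/77=0.3117, 6/77=0.0779, 1/77=0.0130, 1/77=0.0130, 1/77=0.0130, 16/77=0.2078, 1/77=0.0130, 27/77=0.3506
Proportions for species 4 (n=77): 11/77=0.1429, 3/77=0.0390, 6/77=0.0779, 5/77=0.0649, 14/77=0.1818, 11/77=0.1429, 17/77=0.2208, 10/77=0.1299
Proportions for species 3 (n=229): 57/229=0.2489, 1/229=0.0044, 47/229=0.2052, 28/229=0.1223, 8/229=0.0349, 47/229=0.2052, 1/229=0.0044, 40/229=0.1747
Proportions for species 2 (n=200): 34/200=0.1700, 19/200=0.0950, 17/200=0.0850, 31/200=0.1550, 33/200=0.1650, 13/200=0.0650, 21/200=0.1050, 32/200=0.1600
Σp_1ᵢ² = 0.3117² + 0.0779² + 0.0130² + 0.0130² + 0.0130² + 0.2078² + 0.0130² + 0.3506² = 0.097157 + 0.006068 + 0.000169 + 0.000169 + 0.000169 + 0.043181 + 0.000169 + 0.122920 = 0.270002
B_1 = 1 / 0.270002 = 3.7037
Σp_4ᵢ² = 0.1429² + 0.0390² + 0.0779² + 0.0649² + 0.1818² + 0.1429² + 0.2208² + 0.1299² = 0.020420 + 0.001521 + 0.006068 + 0.004212 + 0.033051 + 0.020420 + 0.048753 + 0.016874 = 0.151319
B_4 = 1 / 0.151319 = 6.6086
Σp_3ᵢ² = 0.2489² + 0.0044² + 0.2052² + 0.1223² + 0.0349² + 0.2052² + 0.0044² + 0.1747² = 0.061951 + 0.000019 + 0.042107 + 0.014957 + 0.001218 + 0.042107 + 0.000019 + 0.030520 = 0.192898
B_3 = 1 / 0.192898 = 5.1841
Σp_2ᵢ² = 0.1700² + 0.0950² + 0.0850² + 0.1550² + 0.1650² + 0.0650² + 0.1050² + 0.1600² = 0.028900 + 0.009025 + 0.007225 + 0.024025 + 0.027225 + 0.004225 + 0.011025 + 0.025600 = 0.137250
B_2 = 1 / 0.137250 = 7.2860
Highest B → broadest niche (most generalist): species 2 (B = 7.29).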